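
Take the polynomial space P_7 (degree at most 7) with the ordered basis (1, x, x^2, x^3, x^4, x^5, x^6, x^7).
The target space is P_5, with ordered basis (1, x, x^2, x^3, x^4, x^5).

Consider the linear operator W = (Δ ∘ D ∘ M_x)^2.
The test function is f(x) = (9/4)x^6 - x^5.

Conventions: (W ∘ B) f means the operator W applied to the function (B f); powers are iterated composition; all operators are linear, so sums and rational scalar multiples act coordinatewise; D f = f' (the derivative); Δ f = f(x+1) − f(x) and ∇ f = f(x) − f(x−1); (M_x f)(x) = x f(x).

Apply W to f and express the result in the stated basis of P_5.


M_x f = (9/4)x^7 - x^6
D M_x f = (63/4)x^6 - 6x^5
Δ (D ∘ M_x) f = (189/2)x^5 + (825/4)x^4 + 255x^3 + (705/4)x^2 + (129/2)x + 39/4
M_x (Δ ∘ D ∘ M_x) f = (189/2)x^6 + (825/4)x^5 + 255x^4 + (705/4)x^3 + (129/2)x^2 + (39/4)x
D M_x (Δ ∘ D ∘ M_x) f = 567x^5 + (4125/4)x^4 + 1020x^3 + (2115/4)x^2 + 129x + 39/4
Δ (D ∘ M_x) (Δ ∘ D ∘ M_x) f = 2835x^4 + 9795x^3 + (29835/2)x^2 + (22155/2)x + 3276

the result is g(x) = 2835x^4 + 9795x^3 + (29835/2)x^2 + (22155/2)x + 3276


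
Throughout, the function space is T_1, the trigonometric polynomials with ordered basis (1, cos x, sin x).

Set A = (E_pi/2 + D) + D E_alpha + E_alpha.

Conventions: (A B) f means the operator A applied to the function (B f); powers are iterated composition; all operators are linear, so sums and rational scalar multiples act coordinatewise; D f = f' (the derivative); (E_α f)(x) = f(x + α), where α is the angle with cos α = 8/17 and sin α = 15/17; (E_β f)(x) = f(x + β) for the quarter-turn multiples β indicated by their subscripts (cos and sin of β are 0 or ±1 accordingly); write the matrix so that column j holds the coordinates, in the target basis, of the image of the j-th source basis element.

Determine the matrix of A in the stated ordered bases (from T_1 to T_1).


image of 1: 2
image of cos x: -(7/17)cos x - (57/17)sin x
image of sin x: (57/17)cos x - (7/17)sin x
each image's coordinates form column j of the matrix

the matrix is [[2, 0, 0]; [0, -7/17, 57/17]; [0, -57/17, -7/17]] (rows listed top to bottom)


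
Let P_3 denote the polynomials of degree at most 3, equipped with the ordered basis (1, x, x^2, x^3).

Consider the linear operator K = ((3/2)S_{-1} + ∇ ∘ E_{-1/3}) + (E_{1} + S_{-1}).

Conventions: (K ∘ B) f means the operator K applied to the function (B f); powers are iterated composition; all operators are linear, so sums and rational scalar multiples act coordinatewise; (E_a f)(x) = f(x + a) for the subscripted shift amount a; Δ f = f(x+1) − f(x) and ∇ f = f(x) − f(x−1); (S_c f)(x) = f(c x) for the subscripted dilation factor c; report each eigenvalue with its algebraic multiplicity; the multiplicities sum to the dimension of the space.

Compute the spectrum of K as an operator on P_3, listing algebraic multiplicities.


image of 1: 7/2
image of x: -(3/2)x + 2
image of x^2: (7/2)x^2 + 4x - 2/3
image of x^3: -(3/2)x^3 + 6x^2 - 2x + 10/3
the matrix is upper triangular; its diagonal is (7/2, -3/2, 7/2, -3/2)
for a triangular matrix the eigenvalues are the diagonal entries, with algebraic multiplicity their repetition count

λ = -3/2 (multiplicity 2), λ = 7/2 (multiplicity 2)


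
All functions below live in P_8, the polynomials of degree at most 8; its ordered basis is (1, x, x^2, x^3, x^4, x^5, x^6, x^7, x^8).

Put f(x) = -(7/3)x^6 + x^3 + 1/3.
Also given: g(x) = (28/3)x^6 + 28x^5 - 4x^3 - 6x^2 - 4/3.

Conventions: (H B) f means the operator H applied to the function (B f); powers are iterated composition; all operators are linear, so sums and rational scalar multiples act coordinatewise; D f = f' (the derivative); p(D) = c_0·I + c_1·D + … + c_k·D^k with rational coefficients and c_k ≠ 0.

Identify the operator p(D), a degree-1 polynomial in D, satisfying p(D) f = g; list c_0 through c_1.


c_0 = -4, c_1 = -2

D^0 f = -(7/3)x^6 + x^3 + 1/3
D^1 f = -14x^5 + 3x^2
matching coefficients of g against c_0 f + c_1 Df + … from the top degree down determines the c_i
solution: c_0 = -4, c_1 = -2


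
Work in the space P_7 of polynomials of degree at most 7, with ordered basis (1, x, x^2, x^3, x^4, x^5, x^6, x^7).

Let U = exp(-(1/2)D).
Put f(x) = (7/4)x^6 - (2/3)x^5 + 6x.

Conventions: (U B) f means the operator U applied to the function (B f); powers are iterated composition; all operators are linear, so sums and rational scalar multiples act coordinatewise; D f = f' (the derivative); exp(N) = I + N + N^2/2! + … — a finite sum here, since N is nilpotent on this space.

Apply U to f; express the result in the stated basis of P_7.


order-1 term: -(21/4)x^5 + (5/3)x^4 - 3
order-2 term: (105/16)x^4 - (5/3)x^3
order-3 term: -(35/8)x^3 + (5/6)x^2
order-4 term: (105/64)x^2 - (5/24)x
order-5 term: -(21/64)x + 1/48
order-6 term: 7/256
the series for exp(-(1/2)D) f terminates at order 6
exp(-(1/2)D) f = (7/4)x^6 - (71/12)x^5 + (395/48)x^4 - (145/24)x^3 + (475/192)x^2 + (1049/192)x - 2267/768

the image equals g(x) = (7/4)x^6 - (71/12)x^5 + (395/48)x^4 - (145/24)x^3 + (475/192)x^2 + (1049/192)x - 2267/768


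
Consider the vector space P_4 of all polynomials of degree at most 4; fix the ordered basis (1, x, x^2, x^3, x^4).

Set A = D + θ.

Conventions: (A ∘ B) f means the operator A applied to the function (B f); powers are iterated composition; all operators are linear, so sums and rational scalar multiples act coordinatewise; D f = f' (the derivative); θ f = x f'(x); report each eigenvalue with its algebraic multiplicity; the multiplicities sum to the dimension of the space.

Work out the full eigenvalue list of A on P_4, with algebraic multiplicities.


image of 1: 0
image of x: x + 1
image of x^2: 2x^2 + 2x
image of x^3: 3x^3 + 3x^2
image of x^4: 4x^4 + 4x^3
the matrix is upper triangular; its diagonal is (0, 1, 2, 3, 4)
for a triangular matrix the eigenvalues are the diagonal entries, with algebraic multiplicity their repetition count

λ = 0 (multiplicity 1), λ = 1 (multiplicity 1), λ = 2 (multiplicity 1), λ = 3 (multiplicity 1), λ = 4 (multiplicity 1)


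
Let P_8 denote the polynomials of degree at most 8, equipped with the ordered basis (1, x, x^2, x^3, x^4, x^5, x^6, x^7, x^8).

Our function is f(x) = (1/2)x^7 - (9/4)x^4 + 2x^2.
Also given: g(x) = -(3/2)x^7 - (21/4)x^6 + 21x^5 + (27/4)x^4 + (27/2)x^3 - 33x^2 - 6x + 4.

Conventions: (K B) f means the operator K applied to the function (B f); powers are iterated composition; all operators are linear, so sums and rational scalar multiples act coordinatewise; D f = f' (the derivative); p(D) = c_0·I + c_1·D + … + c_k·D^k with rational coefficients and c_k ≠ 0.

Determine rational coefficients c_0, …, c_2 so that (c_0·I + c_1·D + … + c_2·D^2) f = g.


c_0 = -3, c_1 = -3/2, c_2 = 1

D^0 f = (1/2)x^7 - (9/4)x^4 + 2x^2
D^1 f = (7/2)x^6 - 9x^3 + 4x
D^2 f = 21x^5 - 27x^2 + 4
matching coefficients of g against c_0 f + c_1 Df + … from the top degree down determines the c_i
solution: c_0 = -3, c_1 = -3/2, c_2 = 1


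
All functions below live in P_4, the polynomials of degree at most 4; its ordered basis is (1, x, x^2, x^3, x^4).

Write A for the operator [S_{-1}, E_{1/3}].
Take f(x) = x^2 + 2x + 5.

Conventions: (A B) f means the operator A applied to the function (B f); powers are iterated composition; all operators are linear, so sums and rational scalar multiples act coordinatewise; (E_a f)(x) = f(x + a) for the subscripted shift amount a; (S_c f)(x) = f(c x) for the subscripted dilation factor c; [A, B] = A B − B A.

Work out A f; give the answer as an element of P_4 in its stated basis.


E_{1/3} f = x^2 + (8/3)x + 52/9
S_{-1} E_{1/3} f = x^2 - (8/3)x + 52/9
S_{-1} f = x^2 - 2x + 5
E_{1/3} S_{-1} f = x^2 - (4/3)x + 40/9
[S_{-1}, E_{1/3}] f = -(4/3)x + 4/3

the image equals g(x) = -(4/3)x + 4/3


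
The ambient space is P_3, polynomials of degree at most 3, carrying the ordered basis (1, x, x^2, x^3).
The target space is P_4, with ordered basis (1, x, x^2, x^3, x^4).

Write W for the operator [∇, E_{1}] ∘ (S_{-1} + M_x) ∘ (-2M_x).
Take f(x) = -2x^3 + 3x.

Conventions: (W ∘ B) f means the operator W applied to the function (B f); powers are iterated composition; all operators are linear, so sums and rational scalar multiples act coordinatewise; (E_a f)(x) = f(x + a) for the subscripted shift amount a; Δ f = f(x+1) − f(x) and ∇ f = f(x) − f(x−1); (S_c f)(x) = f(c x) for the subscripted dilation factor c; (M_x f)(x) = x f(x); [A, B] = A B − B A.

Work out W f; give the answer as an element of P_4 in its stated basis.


the image equals g(x) = 0

M_x f = -2x^4 + 3x^2
(-2M_x) f = 4x^4 - 6x^2
S_{-1} (-2M_x) f = 4x^4 - 6x^2
M_x (-2M_x) f = 4x^5 - 6x^3
(S_{-1} + M_x) (-2M_x) f = 4x^5 + 4x^4 - 6x^3 - 6x^2
E_{1} (S_{-1} + M_x) (-2M_x) f = 4x^5 + 24x^4 + 50x^3 + 40x^2 + 6x - 4
∇ E_{1} (S_{-1} + M_x) (-2M_x) f = 20x^4 + 56x^3 + 46x^2 + 6x - 4
∇ (S_{-1} + M_x) (-2M_x) f = 20x^4 - 24x^3 - 2x^2 + 2x
E_{1} ∇ (S_{-1} + M_x) (-2M_x) f = 20x^4 + 56x^3 + 46x^2 + 6x - 4
[∇, E_{1}] (S_{-1} + M_x) (-2M_x) f = 0


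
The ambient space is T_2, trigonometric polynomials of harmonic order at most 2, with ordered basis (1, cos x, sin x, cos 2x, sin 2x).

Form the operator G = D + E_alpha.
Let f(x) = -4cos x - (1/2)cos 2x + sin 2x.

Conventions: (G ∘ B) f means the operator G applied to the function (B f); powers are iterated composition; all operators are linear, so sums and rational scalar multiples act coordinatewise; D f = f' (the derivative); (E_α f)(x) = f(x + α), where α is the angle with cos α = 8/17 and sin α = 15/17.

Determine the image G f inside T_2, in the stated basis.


D f = 4sin x + 2cos 2x + sin 2x
E_alpha f = -(32/17)cos x + (60/17)sin x + (641/578)cos 2x - (41/289)sin 2x
(D + E_alpha) f = -(32/17)cos x + (128/17)sin x + (1797/578)cos 2x + (248/289)sin 2x

g(x) = -(32/17)cos x + (128/17)sin x + (1797/578)cos 2x + (248/289)sin 2x


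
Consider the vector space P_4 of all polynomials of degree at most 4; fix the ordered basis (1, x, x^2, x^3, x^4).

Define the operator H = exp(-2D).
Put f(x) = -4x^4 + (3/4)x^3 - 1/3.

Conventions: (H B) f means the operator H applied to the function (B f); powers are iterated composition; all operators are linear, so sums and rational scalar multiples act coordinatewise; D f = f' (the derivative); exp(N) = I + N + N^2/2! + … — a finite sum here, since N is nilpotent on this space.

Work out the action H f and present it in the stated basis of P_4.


the image equals g(x) = -4x^4 + (131/4)x^3 - (201/2)x^2 + 137x - 211/3

order-1 term: 32x^3 - (9/2)x^2
order-2 term: -96x^2 + 9x
order-3 term: 128x - 6
order-4 term: -64
the series for exp(-2D) f terminates at order 4
exp(-2D) f = -4x^4 + (131/4)x^3 - (201/2)x^2 + 137x - 211/3


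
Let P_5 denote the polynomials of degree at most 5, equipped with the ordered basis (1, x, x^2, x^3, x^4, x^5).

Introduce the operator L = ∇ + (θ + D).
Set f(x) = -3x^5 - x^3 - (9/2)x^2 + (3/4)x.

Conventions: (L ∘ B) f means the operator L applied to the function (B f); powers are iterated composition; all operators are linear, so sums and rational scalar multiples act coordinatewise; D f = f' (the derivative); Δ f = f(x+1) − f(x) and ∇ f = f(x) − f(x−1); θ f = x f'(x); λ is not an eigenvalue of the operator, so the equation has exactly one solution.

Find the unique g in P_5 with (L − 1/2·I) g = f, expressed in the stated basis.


the image equals g(x) = -(2/3)x^5 + (40/21)x^4 - (962/105)x^3 + (2057/45)x^2 - (277871/630)x - 591932/315

write g with unknown coordinates in the stated basis and equate coefficients in (L − 1/2·I) g = f
solving from the highest basis element down gives g = -(2/3)x^5 + (40/21)x^4 - (962/105)x^3 + (2057/45)x^2 - (277871/630)x - 591932/315
check: L g = -(10/3)x^5 + (20/21)x^4 - (586/105)x^3 + (826/45)x^2 - (138463/630)x - 295966/315
so L g − 1/2·g = -3x^5 - x^3 - (9/2)x^2 + (3/4)x = f ✓


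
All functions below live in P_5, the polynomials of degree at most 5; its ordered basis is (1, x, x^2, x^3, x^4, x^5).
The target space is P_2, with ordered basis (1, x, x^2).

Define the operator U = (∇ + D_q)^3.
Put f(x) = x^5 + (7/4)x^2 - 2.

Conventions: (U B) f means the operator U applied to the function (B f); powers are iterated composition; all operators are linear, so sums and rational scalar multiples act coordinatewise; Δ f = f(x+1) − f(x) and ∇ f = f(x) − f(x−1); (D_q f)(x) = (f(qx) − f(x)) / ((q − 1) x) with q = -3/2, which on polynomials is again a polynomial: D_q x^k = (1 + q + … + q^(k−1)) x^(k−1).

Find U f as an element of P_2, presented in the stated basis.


∇ f = 5x^4 - 10x^3 + 10x^2 - (3/2)x - 3/4
D_q f = (55/16)x^4 - (7/8)x
(∇ + D_q) f = (135/16)x^4 - 10x^3 + 10x^2 - (19/8)x - 3/4
∇ (∇ + D_q) f = (135/4)x^3 - (645/8)x^2 + (335/4)x - 493/16
D_q (∇ + D_q) f = -(1755/128)x^3 - (35/2)x^2 - 5x - 19/8
(∇ + D_q) (∇ + D_q) f = (2565/128)x^3 - (785/8)x^2 + (315/4)x - 531/16
∇ (∇ + D_q) (∇ + D_q) f = (7695/128)x^2 - (32815/128)x + 25205/128
D_q (∇ + D_q) (∇ + D_q) f = (17955/512)x^2 + (785/16)x + 315/4
(∇ + D_q) (∇ + D_q) (∇ + D_q) f = (48735/512)x^2 - (26535/128)x + 35285/128

the result is g(x) = (48735/512)x^2 - (26535/128)x + 35285/128


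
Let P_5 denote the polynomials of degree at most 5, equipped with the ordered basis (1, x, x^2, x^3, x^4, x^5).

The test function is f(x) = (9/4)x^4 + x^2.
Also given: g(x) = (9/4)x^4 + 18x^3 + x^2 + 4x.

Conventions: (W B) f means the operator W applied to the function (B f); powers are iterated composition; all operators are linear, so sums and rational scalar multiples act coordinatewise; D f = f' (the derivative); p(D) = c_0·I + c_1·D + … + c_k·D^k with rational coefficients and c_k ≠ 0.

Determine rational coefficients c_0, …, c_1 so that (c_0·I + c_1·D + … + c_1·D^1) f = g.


p(D) = I + 2·D, i.e. c_0 = 1, c_1 = 2

D^0 f = (9/4)x^4 + x^2
D^1 f = 9x^3 + 2x
matching coefficients of g against c_0 f + c_1 Df + … from the top degree down determines the c_i
solution: c_0 = 1, c_1 = 2


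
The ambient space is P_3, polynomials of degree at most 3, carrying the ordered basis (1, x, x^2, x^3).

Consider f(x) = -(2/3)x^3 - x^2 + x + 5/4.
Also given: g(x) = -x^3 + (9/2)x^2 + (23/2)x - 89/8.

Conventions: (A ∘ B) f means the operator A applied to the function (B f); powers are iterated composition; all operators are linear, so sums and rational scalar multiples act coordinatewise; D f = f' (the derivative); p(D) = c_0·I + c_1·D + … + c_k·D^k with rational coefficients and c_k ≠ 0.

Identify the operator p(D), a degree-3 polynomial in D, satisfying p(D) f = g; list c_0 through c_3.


D^0 f = -(2/3)x^3 - x^2 + x + 5/4
D^1 f = -2x^2 - 2x + 1
D^2 f = -4x - 2
D^3 f = -4
matching coefficients of g against c_0 f + c_1 Df + … from the top degree down determines the c_i
solution: c_0 = 3/2, c_1 = -3, c_2 = -1, c_3 = 3

p(D) = (3/2)·I − 3·D − D^2 + 3·D^3, i.e. c_0 = 3/2, c_1 = -3, c_2 = -1, c_3 = 3


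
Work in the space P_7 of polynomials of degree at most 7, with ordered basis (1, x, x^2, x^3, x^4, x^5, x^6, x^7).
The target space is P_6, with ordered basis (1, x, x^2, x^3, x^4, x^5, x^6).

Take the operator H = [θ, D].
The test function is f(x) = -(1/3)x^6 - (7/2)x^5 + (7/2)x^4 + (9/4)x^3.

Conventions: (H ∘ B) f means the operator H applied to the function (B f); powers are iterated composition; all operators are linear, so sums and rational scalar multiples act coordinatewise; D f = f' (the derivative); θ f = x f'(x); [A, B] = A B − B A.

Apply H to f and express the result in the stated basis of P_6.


g(x) = 2x^5 + (35/2)x^4 - 14x^3 - (27/4)x^2

D f = -2x^5 - (35/2)x^4 + 14x^3 + (27/4)x^2
θ D f = -10x^5 - 70x^4 + 42x^3 + (27/2)x^2
θ f = -2x^6 - (35/2)x^5 + 14x^4 + (27/4)x^3
D θ f = -12x^5 - (175/2)x^4 + 56x^3 + (81/4)x^2
[θ, D] f = 2x^5 + (35/2)x^4 - 14x^3 - (27/4)x^2


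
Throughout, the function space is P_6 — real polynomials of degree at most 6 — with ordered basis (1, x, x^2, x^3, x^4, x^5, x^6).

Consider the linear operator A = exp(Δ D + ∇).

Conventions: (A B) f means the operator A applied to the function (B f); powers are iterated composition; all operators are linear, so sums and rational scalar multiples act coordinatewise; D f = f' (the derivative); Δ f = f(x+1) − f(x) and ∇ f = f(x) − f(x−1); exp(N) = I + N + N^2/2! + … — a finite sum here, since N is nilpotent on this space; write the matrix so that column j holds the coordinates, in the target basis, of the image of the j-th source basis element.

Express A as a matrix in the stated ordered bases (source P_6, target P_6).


the matrix is [[1, 1, 2, 8, 29, 127, 687]; [0, 1, 2, 6, 32, 145, 762]; [0, 0, 1, 3, 12, 80, 435]; [0, 0, 0, 1, 4, 20, 160]; [0, 0, 0, 0, 1, 5, 30]; [0, 0, 0, 0, 0, 1, 6]; [0, 0, 0, 0, 0, 0, 1]] (rows listed top to bottom)

image of 1: 1
image of x: x + 1
image of x^2: x^2 + 2x + 2
image of x^3: x^3 + 3x^2 + 6x + 8
image of x^4: x^4 + 4x^3 + 12x^2 + 32x + 29
image of x^5: x^5 + 5x^4 + 20x^3 + 80x^2 + 145x + 127
image of x^6: x^6 + 6x^5 + 30x^4 + 160x^3 + 435x^2 + 762x + 687
each image's coordinates form column j of the matrix


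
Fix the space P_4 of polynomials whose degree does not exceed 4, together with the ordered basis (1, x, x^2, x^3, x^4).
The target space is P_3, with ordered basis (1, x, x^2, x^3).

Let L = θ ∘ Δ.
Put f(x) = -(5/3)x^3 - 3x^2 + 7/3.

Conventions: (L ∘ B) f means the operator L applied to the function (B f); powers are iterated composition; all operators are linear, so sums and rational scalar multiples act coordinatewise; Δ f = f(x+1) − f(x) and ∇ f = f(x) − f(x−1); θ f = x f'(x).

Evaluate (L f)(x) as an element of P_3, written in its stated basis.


the image equals g(x) = -10x^2 - 11x

Δ f = -5x^2 - 11x - 14/3
θ Δ f = -10x^2 - 11x


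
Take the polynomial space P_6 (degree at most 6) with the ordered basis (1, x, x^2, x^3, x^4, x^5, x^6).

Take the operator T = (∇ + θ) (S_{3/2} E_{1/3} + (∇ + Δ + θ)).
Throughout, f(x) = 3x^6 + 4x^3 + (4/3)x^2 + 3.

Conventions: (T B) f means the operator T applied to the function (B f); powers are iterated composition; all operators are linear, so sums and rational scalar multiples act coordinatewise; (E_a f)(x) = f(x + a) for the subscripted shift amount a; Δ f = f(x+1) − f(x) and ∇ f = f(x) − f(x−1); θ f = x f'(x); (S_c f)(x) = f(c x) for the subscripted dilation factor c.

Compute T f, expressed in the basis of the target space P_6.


E_{1/3} f = 3x^6 + 6x^5 + 5x^4 + (56/9)x^3 + (53/9)x^2 + (62/27)x + 802/243
S_{3/2} E_{1/3} f = (2187/64)x^6 + (729/16)x^5 + (405/16)x^4 + 21x^3 + (53/4)x^2 + (31/9)x + 802/243
∇ f = 18x^5 - 45x^4 + 60x^3 - 33x^2 + (26/3)x - 1/3
Δ f = 18x^5 + 45x^4 + 60x^3 + 57x^2 + (98/3)x + 25/3
θ f = 18x^6 + 12x^3 + (8/3)x^2
(∇ + Δ + θ) f = 18x^6 + 36x^5 + 132x^3 + (80/3)x^2 + (124/3)x + 8
(S_{3/2} E_{1/3} + (∇ + Δ + θ)) f = (3339/64)x^6 + (1305/16)x^5 + (405/16)x^4 + 153x^3 + (479/12)x^2 + (403/9)x + 2746/243
∇ (S_{3/2} E_{1/3} + (∇ + Δ + θ)) f = (10017/32)x^5 - (23985/64)x^4 + (5265/16)x^3 + (21771/64)x^2 - (35779/96)x + 93277/576
θ (S_{3/2} E_{1/3} + (∇ + Δ + θ)) f = (10017/32)x^6 + (6525/16)x^5 + (405/4)x^4 + 459x^3 + (479/6)x^2 + (403/9)x
(∇ + θ) (S_{3/2} E_{1/3} + (∇ + Δ + θ)) f = (10017/32)x^6 + (23067/32)x^5 - (17505/64)x^4 + (12609/16)x^3 + (80641/192)x^2 - (94441/288)x + 93277/576

g(x) = (10017/32)x^6 + (23067/32)x^5 - (17505/64)x^4 + (12609/16)x^3 + (80641/192)x^2 - (94441/288)x + 93277/576


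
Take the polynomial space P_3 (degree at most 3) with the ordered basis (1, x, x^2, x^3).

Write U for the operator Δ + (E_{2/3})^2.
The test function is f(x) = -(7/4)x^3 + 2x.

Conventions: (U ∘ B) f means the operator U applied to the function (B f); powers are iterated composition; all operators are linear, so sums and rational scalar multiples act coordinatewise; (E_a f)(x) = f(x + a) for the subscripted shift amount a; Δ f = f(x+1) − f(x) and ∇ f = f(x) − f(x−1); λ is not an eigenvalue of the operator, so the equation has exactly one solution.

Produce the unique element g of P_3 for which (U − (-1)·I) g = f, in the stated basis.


write g with unknown coordinates in the stated basis and equate coefficients in (U − (-1)·I) g = f
solving from the highest basis element down gives g = -(7/8)x^3 + (49/16)x^2 - (5/2)x + 119/864
check: U g = -(7/8)x^3 - (49/16)x^2 + (9/2)x - 119/864
so U g − (-1)·g = -(7/4)x^3 + 2x = f ✓

the result is g(x) = -(7/8)x^3 + (49/16)x^2 - (5/2)x + 119/864


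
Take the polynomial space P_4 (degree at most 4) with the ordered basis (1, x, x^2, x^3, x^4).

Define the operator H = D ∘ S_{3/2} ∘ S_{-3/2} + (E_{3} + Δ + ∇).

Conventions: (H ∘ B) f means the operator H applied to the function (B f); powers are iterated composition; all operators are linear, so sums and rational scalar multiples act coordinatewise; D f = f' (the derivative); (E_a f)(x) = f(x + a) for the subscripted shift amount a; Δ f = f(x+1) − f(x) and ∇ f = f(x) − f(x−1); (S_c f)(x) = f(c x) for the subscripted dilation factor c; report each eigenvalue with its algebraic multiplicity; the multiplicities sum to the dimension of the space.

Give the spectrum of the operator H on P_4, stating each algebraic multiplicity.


image of 1: 1
image of x: x + 11/4
image of x^2: x^2 + (161/8)x + 9
image of x^3: x^3 - (1227/64)x^2 + 27x + 29
image of x^4: x^4 + (7841/64)x^3 + 54x^2 + 116x + 81
the matrix is upper triangular; its diagonal is (1, 1, 1, 1, 1)
for a triangular matrix the eigenvalues are the diagonal entries, with algebraic multiplicity their repetition count

λ = 1 (multiplicity 5)


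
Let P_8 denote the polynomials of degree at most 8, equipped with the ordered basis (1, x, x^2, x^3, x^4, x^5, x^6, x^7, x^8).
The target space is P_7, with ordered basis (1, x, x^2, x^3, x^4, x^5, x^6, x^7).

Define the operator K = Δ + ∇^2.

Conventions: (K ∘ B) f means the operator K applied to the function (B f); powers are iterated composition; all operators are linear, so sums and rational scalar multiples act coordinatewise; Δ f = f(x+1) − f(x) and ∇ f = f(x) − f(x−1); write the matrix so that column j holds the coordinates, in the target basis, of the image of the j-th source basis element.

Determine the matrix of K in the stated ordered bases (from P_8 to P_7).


the matrix is [[0, 1, 3, -5, 15, -29, 63, -125, 255]; [0, 0, 2, 9, -20, 75, -174, 441, -1000]; [0, 0, 0, 3, 18, -50, 225, -609, 1764]; [0, 0, 0, 0, 4, 30, -100, 525, -1624]; [0, 0, 0, 0, 0, 5, 45, -175, 1050]; [0, 0, 0, 0, 0, 0, 6, 63, -280]; [0, 0, 0, 0, 0, 0, 0, 7, 84]; [0, 0, 0, 0, 0, 0, 0, 0, 8]] (rows listed top to bottom)

image of 1: 0
image of x: 1
image of x^2: 2x + 3
image of x^3: 3x^2 + 9x - 5
image of x^4: 4x^3 + 18x^2 - 20x + 15
image of x^5: 5x^4 + 30x^3 - 50x^2 + 75x - 29
image of x^6: 6x^5 + 45x^4 - 100x^3 + 225x^2 - 174x + 63
image of x^7: 7x^6 + 63x^5 - 175x^4 + 525x^3 - 609x^2 + 441x - 125
image of x^8: 8x^7 + 84x^6 - 280x^5 + 1050x^4 - 1624x^3 + 1764x^2 - 1000x + 255
each image's coordinates form column j of the matrix


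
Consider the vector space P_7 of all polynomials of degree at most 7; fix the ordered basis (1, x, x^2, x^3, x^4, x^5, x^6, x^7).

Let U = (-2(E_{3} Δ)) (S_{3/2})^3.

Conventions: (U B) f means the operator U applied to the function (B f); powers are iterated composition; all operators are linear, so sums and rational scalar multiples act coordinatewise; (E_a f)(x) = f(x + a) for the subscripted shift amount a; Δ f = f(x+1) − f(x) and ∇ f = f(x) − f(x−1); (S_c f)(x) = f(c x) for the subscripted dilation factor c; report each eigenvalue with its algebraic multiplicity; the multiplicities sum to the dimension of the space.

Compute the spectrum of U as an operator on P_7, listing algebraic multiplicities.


λ = 0 (multiplicity 8)

image of 1: 0
image of x: -27/4
image of x^2: -(729/16)x - 5103/32
image of x^3: -(59049/256)x^2 - (413343/256)x - 728271/256
image of x^4: -(531441/512)x^3 - (11160261/1024)x^2 - (19663317/512)x - 93002175/2048
image of x^5: -(71744535/16384)x^4 - (502211745/8192)x^3 - (2654547795/8192)x^2 - (12555293625/16384)x - 11206496367/16384
image of x^6: -(1162261467/65536)x^5 - (40679151345/131072)x^4 - (71672790465/32768)x^3 - (1016978783625/131072)x^2 - (907726205727/65536)x - 1304444786463/131072
image of x^7: -(73222472421/1048576)x^6 - (1537671920841/1048576)x^5 - (13546157397885/1048576)x^4 - (64069663368375/1048576)x^3 - (171560252882403/1048576)x^2 - (246540064641507/1048576)x - 148505634422991/1048576
the matrix is upper triangular; its diagonal is (0, 0, 0, 0, 0, 0, 0, 0)
for a triangular matrix the eigenvalues are the diagonal entries, with algebraic multiplicity their repetition count


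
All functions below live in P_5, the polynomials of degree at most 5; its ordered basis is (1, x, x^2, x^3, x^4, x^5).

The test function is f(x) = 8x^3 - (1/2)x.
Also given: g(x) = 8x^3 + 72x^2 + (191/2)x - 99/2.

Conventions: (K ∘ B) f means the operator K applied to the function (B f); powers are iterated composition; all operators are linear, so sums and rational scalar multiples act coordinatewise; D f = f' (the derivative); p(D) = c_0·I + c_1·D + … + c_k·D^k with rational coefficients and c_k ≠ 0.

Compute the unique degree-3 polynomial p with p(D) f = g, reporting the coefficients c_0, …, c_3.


p(D) = I + 3·D + 2·D^2 − D^3, i.e. c_0 = 1, c_1 = 3, c_2 = 2, c_3 = -1

D^0 f = 8x^3 - (1/2)x
D^1 f = 24x^2 - 1/2
D^2 f = 48x
D^3 f = 48
matching coefficients of g against c_0 f + c_1 Df + … from the top degree down determines the c_i
solution: c_0 = 1, c_1 = 3, c_2 = 2, c_3 = -1


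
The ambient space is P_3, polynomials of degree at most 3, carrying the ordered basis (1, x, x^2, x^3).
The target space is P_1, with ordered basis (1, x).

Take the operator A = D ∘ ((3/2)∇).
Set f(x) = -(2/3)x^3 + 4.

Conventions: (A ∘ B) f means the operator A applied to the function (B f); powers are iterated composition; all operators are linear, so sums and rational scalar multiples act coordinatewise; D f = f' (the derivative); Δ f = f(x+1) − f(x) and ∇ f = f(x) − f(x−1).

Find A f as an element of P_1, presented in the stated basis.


∇ f = -2x^2 + 2x - 2/3
((3/2)∇) f = -3x^2 + 3x - 1
D ((3/2)∇) f = -6x + 3

the image equals g(x) = -6x + 3


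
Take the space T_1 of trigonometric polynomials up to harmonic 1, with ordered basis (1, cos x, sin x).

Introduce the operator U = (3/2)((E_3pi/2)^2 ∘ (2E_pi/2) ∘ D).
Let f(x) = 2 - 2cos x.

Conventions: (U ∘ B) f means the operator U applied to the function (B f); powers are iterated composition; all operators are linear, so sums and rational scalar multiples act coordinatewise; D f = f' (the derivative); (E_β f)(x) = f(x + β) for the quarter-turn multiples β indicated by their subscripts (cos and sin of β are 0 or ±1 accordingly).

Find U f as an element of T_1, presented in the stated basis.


the image equals g(x) = -6cos x

D f = 2sin x
E_pi/2 D f = 2cos x
(2E_pi/2) D f = 4cos x
E_3pi/2 (2E_pi/2) D f = 4sin x
E_3pi/2 E_3pi/2 (2E_pi/2) D f = -4cos x
((3/2)((E_3pi/2)^2 ∘ (2E_pi/2) ∘ D)) f = -6cos x


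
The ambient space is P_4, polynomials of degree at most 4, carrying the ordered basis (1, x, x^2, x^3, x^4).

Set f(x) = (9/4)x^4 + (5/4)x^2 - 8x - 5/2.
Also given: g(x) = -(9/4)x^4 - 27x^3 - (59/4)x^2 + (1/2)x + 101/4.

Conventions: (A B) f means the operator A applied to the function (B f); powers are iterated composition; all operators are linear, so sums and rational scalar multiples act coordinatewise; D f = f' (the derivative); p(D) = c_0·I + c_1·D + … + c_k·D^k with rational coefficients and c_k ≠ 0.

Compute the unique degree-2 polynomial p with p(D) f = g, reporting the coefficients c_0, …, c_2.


D^0 f = (9/4)x^4 + (5/4)x^2 - 8x - 5/2
D^1 f = 9x^3 + (5/2)x - 8
D^2 f = 27x^2 + 5/2
matching coefficients of g against c_0 f + c_1 Df + … from the top degree down determines the c_i
solution: c_0 = -1, c_1 = -3, c_2 = -1/2

p(D) = -I − 3·D − (1/2)·D^2, i.e. c_0 = -1, c_1 = -3, c_2 = -1/2


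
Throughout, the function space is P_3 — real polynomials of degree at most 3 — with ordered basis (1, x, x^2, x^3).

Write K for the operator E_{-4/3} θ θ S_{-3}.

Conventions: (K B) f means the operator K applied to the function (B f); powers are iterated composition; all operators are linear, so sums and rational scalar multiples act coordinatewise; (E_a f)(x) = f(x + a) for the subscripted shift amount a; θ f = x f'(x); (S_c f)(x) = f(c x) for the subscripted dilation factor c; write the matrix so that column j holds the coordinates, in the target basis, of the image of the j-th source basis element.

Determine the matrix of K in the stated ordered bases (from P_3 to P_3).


image of 1: 0
image of x: -3x + 4
image of x^2: 36x^2 - 96x + 64
image of x^3: -243x^3 + 972x^2 - 1296x + 576
each image's coordinates form column j of the matrix

the matrix is [[0, 4, 64, 576]; [0, -3, -96, -1296]; [0, 0, 36, 972]; [0, 0, 0, -243]] (rows listed top to bottom)


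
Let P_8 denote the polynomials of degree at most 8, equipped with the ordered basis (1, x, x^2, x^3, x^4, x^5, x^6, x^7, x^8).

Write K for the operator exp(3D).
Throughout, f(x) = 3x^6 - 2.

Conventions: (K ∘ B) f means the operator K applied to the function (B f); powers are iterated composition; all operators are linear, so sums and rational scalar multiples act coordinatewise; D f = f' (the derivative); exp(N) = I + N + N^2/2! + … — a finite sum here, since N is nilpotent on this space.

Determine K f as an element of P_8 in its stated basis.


the image equals g(x) = 3x^6 + 54x^5 + 405x^4 + 1620x^3 + 3645x^2 + 4374x + 2185

order-1 term: 54x^5
order-2 term: 405x^4
order-3 term: 1620x^3
order-4 term: 3645x^2
order-5 term: 4374x
order-6 term: 2187
the series for exp(3D) f terminates at order 6
exp(3D) f = 3x^6 + 54x^5 + 405x^4 + 1620x^3 + 3645x^2 + 4374x + 2185


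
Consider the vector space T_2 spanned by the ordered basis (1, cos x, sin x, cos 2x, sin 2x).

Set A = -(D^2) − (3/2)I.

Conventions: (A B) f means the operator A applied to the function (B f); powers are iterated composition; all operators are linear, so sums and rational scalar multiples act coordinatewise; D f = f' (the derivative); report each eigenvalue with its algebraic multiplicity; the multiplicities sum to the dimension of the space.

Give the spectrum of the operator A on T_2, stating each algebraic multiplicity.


image of 1: -3/2
image of cos x: -(1/2)cos x
image of sin x: -(1/2)sin x
image of cos 2x: (5/2)cos 2x
image of sin 2x: (5/2)sin 2x
the matrix is diagonal; its diagonal is (-3/2, -1/2, -1/2, 5/2, 5/2)
for a triangular matrix the eigenvalues are the diagonal entries, with algebraic multiplicity their repetition count

λ = -3/2 (multiplicity 1), λ = -1/2 (multiplicity 2), λ = 5/2 (multiplicity 2)


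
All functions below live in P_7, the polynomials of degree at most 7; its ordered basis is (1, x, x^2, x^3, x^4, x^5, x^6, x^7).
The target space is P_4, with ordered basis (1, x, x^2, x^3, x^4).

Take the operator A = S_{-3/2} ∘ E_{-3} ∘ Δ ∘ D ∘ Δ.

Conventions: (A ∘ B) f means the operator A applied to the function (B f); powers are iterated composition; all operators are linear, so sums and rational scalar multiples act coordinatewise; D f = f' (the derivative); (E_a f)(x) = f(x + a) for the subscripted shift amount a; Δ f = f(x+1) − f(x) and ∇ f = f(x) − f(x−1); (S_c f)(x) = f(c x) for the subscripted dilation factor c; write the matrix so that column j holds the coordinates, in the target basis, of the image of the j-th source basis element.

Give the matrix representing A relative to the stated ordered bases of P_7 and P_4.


the matrix is [[0, 0, 0, 6, -48, 250, -1080, 4214]; [0, 0, 0, 0, -36, 360, -2250, 11340]; [0, 0, 0, 0, 0, 135, -1620, 23625/2]; [0, 0, 0, 0, 0, 0, -405, 5670]; [0, 0, 0, 0, 0, 0, 0, 8505/8]] (rows listed top to bottom)

image of 1: 0
image of x: 0
image of x^2: 0
image of x^3: 6
image of x^4: -36x - 48
image of x^5: 135x^2 + 360x + 250
image of x^6: -405x^3 - 1620x^2 - 2250x - 1080
image of x^7: (8505/8)x^4 + 5670x^3 + (23625/2)x^2 + 11340x + 4214
each image's coordinates form column j of the matrix


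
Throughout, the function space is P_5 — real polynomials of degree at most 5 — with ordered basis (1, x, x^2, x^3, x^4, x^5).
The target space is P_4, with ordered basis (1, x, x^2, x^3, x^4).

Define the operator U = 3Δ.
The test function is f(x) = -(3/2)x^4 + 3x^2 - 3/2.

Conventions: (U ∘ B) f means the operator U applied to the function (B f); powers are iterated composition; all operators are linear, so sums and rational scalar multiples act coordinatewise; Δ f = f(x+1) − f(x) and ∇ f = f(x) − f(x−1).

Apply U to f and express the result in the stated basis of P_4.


g(x) = -18x^3 - 27x^2 + 9/2

Δ f = -6x^3 - 9x^2 + 3/2
(3Δ) f = -18x^3 - 27x^2 + 9/2


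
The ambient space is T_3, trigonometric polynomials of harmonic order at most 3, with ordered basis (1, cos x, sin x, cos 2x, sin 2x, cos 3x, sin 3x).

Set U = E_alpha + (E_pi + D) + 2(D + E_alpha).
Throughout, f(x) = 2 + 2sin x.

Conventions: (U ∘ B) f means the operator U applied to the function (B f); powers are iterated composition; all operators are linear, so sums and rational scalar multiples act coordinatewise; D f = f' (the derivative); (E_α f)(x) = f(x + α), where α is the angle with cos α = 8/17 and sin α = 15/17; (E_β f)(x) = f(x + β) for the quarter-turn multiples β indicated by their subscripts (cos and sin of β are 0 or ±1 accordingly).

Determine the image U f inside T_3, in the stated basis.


the image equals g(x) = 8 + (192/17)cos x + (14/17)sin x

E_alpha f = 2 + (30/17)cos x + (16/17)sin x
E_pi f = 2 - 2sin x
D f = 2cos x
(E_pi + D) f = 2 + 2cos x - 2sin x
D f = 2cos x
E_alpha f = 2 + (30/17)cos x + (16/17)sin x
(D + E_alpha) f = 2 + (64/17)cos x + (16/17)sin x
(2(D + E_alpha)) f = 4 + (128/17)cos x + (32/17)sin x
(E_alpha + (E_pi + D) + 2(D + E_alpha)) f = 8 + (192/17)cos x + (14/17)sin x


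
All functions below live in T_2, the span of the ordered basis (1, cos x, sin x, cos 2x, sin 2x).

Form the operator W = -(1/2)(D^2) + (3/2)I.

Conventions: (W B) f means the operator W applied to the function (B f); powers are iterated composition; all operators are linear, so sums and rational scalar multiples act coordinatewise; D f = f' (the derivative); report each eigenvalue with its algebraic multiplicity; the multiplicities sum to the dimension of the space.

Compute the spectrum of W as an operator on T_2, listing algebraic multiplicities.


image of 1: 3/2
image of cos x: 2cos x
image of sin x: 2sin x
image of cos 2x: (7/2)cos 2x
image of sin 2x: (7/2)sin 2x
the matrix is diagonal; its diagonal is (3/2, 2, 2, 7/2, 7/2)
for a triangular matrix the eigenvalues are the diagonal entries, with algebraic multiplicity their repetition count

λ = 3/2 (multiplicity 1), λ = 2 (multiplicity 2), λ = 7/2 (multiplicity 2)


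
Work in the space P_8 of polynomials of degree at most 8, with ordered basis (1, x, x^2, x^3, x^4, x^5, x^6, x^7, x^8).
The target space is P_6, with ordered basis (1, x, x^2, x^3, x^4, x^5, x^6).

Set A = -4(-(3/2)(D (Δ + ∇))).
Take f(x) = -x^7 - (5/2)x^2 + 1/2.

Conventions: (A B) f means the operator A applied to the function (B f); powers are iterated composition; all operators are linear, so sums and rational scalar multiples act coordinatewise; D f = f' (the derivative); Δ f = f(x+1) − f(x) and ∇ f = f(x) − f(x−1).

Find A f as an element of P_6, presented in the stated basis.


the result is g(x) = -504x^5 - 1680x^3 - 504x - 60

Δ f = -7x^6 - 21x^5 - 35x^4 - 35x^3 - 21x^2 - 12x - 7/2
∇ f = -7x^6 + 21x^5 - 35x^4 + 35x^3 - 21x^2 + 2x + 3/2
(Δ + ∇) f = -14x^6 - 70x^4 - 42x^2 - 10x - 2
D (Δ + ∇) f = -84x^5 - 280x^3 - 84x - 10
(-(3/2)(D (Δ + ∇))) f = 126x^5 + 420x^3 + 126x + 15
(-4(-(3/2)(D (Δ + ∇)))) f = -504x^5 - 1680x^3 - 504x - 60


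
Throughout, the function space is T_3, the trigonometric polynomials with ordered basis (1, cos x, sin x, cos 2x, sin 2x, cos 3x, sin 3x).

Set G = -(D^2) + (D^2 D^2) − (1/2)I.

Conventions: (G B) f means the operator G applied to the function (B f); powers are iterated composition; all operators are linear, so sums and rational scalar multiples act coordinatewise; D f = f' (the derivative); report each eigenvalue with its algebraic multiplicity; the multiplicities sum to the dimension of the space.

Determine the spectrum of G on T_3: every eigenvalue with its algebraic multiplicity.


image of 1: -1/2
image of cos x: (3/2)cos x
image of sin x: (3/2)sin x
image of cos 2x: (39/2)cos 2x
image of sin 2x: (39/2)sin 2x
image of cos 3x: (179/2)cos 3x
image of sin 3x: (179/2)sin 3x
the matrix is diagonal; its diagonal is (-1/2, 3/2, 3/2, 39/2, 39/2, 179/2, 179/2)
for a triangular matrix the eigenvalues are the diagonal entries, with algebraic multiplicity their repetition count

λ = -1/2 (multiplicity 1), λ = 3/2 (multiplicity 2), λ = 39/2 (multiplicity 2), λ = 179/2 (multiplicity 2)


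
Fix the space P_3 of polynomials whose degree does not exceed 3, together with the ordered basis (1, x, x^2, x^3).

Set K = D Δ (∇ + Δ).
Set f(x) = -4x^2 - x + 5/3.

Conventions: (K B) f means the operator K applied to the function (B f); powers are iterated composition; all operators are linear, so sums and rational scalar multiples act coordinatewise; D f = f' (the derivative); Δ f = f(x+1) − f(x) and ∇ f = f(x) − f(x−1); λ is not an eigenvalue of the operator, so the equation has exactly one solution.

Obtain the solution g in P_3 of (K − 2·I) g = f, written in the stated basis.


write g with unknown coordinates in the stated basis and equate coefficients in (K − 2·I) g = f
solving from the highest basis element down gives g = 2x^2 + (1/2)x - 5/6
check: K g = 0
so K g − 2·g = -4x^2 - x + 5/3 = f ✓

g(x) = 2x^2 + (1/2)x - 5/6


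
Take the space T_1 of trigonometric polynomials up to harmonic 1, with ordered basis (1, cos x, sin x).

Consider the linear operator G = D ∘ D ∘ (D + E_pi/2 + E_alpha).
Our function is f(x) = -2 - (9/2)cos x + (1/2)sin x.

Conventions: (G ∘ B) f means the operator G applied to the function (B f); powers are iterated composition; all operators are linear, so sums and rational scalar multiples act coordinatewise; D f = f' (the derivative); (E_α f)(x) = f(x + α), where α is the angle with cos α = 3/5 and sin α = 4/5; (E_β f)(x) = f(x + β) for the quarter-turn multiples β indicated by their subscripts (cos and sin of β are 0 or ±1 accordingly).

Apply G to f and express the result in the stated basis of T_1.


D f = (1/2)cos x + (9/2)sin x
E_pi/2 f = -2 + (1/2)cos x + (9/2)sin x
E_alpha f = -2 - (23/10)cos x + (39/10)sin x
(D + E_pi/2 + E_alpha) f = -4 - (13/10)cos x + (129/10)sin x
D (D + E_pi/2 + E_alpha) f = (129/10)cos x + (13/10)sin x
D (D ∘ (D + E_pi/2 + E_alpha)) f = (13/10)cos x - (129/10)sin x

the image equals g(x) = (13/10)cos x - (129/10)sin x


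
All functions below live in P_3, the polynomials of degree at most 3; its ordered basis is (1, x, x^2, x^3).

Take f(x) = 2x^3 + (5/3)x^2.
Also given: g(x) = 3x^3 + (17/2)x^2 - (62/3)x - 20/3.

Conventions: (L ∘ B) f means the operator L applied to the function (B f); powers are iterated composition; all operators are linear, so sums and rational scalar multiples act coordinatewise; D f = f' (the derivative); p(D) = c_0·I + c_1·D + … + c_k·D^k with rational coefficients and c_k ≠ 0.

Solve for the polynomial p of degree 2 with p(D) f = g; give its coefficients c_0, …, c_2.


D^0 f = 2x^3 + (5/3)x^2
D^1 f = 6x^2 + (10/3)x
D^2 f = 12x + 10/3
matching coefficients of g against c_0 f + c_1 Df + … from the top degree down determines the c_i
solution: c_0 = 3/2, c_1 = 1, c_2 = -2

c_0 = 3/2, c_1 = 1, c_2 = -2


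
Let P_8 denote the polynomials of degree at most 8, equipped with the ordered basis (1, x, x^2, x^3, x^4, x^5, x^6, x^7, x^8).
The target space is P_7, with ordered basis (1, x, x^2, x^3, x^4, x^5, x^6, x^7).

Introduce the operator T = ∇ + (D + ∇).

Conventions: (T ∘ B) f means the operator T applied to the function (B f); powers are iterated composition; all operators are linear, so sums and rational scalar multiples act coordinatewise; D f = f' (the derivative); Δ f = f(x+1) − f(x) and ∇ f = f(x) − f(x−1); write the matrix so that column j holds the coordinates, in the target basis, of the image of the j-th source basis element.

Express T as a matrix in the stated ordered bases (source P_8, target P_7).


image of 1: 0
image of x: 3
image of x^2: 6x - 2
image of x^3: 9x^2 - 6x + 2
image of x^4: 12x^3 - 12x^2 + 8x - 2
image of x^5: 15x^4 - 20x^3 + 20x^2 - 10x + 2
image of x^6: 18x^5 - 30x^4 + 40x^3 - 30x^2 + 12x - 2
image of x^7: 21x^6 - 42x^5 + 70x^4 - 70x^3 + 42x^2 - 14x + 2
image of x^8: 24x^7 - 56x^6 + 112x^5 - 140x^4 + 112x^3 - 56x^2 + 16x - 2
each image's coordinates form column j of the matrix

the matrix is [[0, 3, -2, 2, -2, 2, -2, 2, -2]; [0, 0, 6, -6, 8, -10, 12, -14, 16]; [0, 0, 0, 9, -12, 20, -30, 42, -56]; [0, 0, 0, 0, 12, -20, 40, -70, 112]; [0, 0, 0, 0, 0, 15, -30, 70, -140]; [0, 0, 0, 0, 0, 0, 18, -42, 112]; [0, 0, 0, 0, 0, 0, 0, 21, -56]; [0, 0, 0, 0, 0, 0, 0, 0, 24]] (rows listed top to bottom)
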